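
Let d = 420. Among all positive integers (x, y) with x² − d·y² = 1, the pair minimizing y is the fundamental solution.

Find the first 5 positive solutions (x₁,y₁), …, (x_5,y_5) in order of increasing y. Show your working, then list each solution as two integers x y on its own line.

41 2
3361 164
275561 13446
22592641 1102408
1852321001 90384010

d=420: √d = [20; 2,40] (ℓ=2, even), read p_1/q_1
k=0  a_k=20  p_k/q_k = 20/1
k=1  a_k=2  p_k/q_k = 41/2
→ (41, 2).  Check: 41²=1681, 420·2²=1680, difference 1.
n=2: (41,2)∘(41,2) = (41·41+420·2·2, 41·2+2·41) = (3361,164)
n=3: (3361,164)∘(41,2) = (41·3361+420·2·164, 41·164+2·3361) = (275561,13446)
n=4: (275561,13446)∘(41,2) = (41·275561+420·2·13446, 41·13446+2·275561) = (22592641,1102408)
n=5: (22592641,1102408)∘(41,2) = (41·22592641+420·2·1102408, 41·1102408+2·22592641) = (1852321001,90384010)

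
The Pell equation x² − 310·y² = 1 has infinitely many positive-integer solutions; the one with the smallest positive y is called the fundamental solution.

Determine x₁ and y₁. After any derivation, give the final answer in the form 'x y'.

848719 48204

√310 → a₀=17, period (1,1,1,1,5,…,1,1,34); ℓ=16 even so k=15
step 0: (17, 1)  from 17·(1,0) + (0,1)
…
step 6: (1567, 89)  from 3·(493,28) + (88,5)
…
step 10: (28928, 1643)  from 3·(7747,440) + (5687,323)
…
step 12: (181315, 10298)  from 1·(152387,8655) + (28928,1643)
…
step 14: (515017, 29251)  from 1·(333702,18953) + (181315,10298)
step 15: (848719, 48204)  from 1·(515017,29251) + (333702,18953)
(x₁, y₁) = (848719, 48204);  848719² − 310·48204² = 1 ✓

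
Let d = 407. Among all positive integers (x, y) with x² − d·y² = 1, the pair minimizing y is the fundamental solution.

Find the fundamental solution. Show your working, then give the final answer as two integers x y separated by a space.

√407 = [20; 5,1,2,1,5,40, …], period ℓ=6 (even) → k=5
a_0=20:  p_0=20·1+0=20,  q_0=20·0+1=1
a_1=5:  p_1=5·20+1=101,  q_1=5·1+0=5
a_2=1:  p_2=1·101+20=121,  q_2=1·5+1=6
a_3=2:  p_3=2·121+101=343,  q_3=2·6+5=17
a_4=1:  p_4=1·343+121=464,  q_4=1·17+6=23
a_5=5:  p_5=5·464+343=2663,  q_5=5·23+17=132
→ (2663, 132).  Check: 2663²=7091569, 407·132²=7091568, difference 1.

2663 132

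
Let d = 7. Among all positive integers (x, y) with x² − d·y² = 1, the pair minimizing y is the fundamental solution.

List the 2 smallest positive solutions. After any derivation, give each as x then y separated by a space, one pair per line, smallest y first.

8 3
127 48

√7 → a₀=2, period (1,1,1,4); ℓ=4 even so k=3
k=0  a_k=2  p_k/q_k = 2/1
k=1  a_k=1  p_k/q_k = 3/1
k=2  a_k=1  p_k/q_k = 5/2
k=3  a_k=1  p_k/q_k = 8/3
(x₁, y₁) = (8, 3);  8² − 7·3² = 1 ✓
(x_2, y_2) = (8·8 + 7·3·3, 8·3 + 3·8) = (127, 48)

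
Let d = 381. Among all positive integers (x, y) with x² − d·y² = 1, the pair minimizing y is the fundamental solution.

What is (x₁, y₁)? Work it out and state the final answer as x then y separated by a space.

√381 → a₀=19, period (1,1,12,1,1,38); ℓ=6 even so k=5
step 0: (19, 1)  from 19·(1,0) + (0,1)
step 1: (20, 1)  from 1·(19,1) + (1,0)
step 2: (39, 2)  from 1·(20,1) + (19,1)
…
step 4: (527, 27)  from 1·(488,25) + (39,2)
step 5: (1015, 52)  from 1·(527,27) + (488,25)
→ (1015, 52).  Check: 1015²=1030225, 381·52²=1030224, difference 1.

1015 52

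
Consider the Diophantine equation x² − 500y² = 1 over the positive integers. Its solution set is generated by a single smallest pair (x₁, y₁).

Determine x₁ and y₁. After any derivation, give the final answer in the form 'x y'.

[22; 2,1,3,2,1,…,1,2,44] for √500; ℓ=14 ⇒ convergent index 13
a_0=22:  p_0=22·1+0=22,  q_0=22·0+1=1
…
a_2=1:  p_2=1·45+22=67,  q_2=1·2+1=3
a_3=3:  p_3=3·67+45=246,  q_3=3·3+2=11
…
a_5=1:  p_5=1·559+246=805,  q_5=1·25+11=36
a_6=1:  p_6=1·805+559=1364,  q_6=1·36+25=61
a_7=10:  p_7=10·1364+805=14445,  q_7=10·61+36=646
a_8=1:  p_8=1·14445+1364=15809,  q_8=1·646+61=707
a_9=1:  p_9=1·15809+14445=30254,  q_9=1·707+646=1353
…
a_11=3:  p_11=3·76317+30254=259205,  q_11=3·3413+1353=11592
a_12=1:  p_12=1·259205+76317=335522,  q_12=1·11592+3413=15005
a_13=2:  p_13=2·335522+259205=930249,  q_13=2·15005+11592=41602
fundamental: x₁=930249, y₁=41602  (since 865363202001 − 500·1730726404 = 1)

930249 41602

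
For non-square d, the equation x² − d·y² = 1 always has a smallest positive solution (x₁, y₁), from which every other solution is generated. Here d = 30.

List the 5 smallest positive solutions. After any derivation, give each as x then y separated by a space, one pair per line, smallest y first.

11 2
241 44
5291 966
116161 21208
2550251 465610

√30 = [5; 2,10, …], period ℓ=2 (even) → k=1
k=0  a_k=5  p_k/q_k = 5/1
k=1  a_k=2  p_k/q_k = 11/2
→ (11, 2).  Check: 11²=121, 30·2²=120, difference 1.
k=2:  x_2 = 11·11+30·2·2 = 241,  y_2 = 11·2+2·11 = 44
k=3:  x_3 = 11·241+30·2·44 = 5291,  y_3 = 11·44+2·241 = 966
k=4:  x_4 = 11·5291+30·2·966 = 116161,  y_4 = 11·966+2·5291 = 21208
k=5:  x_5 = 11·116161+30·2·21208 = 2550251,  y_5 = 11·21208+2·116161 = 465610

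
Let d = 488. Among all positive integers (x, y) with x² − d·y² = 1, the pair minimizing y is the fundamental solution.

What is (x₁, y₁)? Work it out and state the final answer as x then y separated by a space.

243 11

d=488: √d = [22; 11,44] (ℓ=2, even), read p_1/q_1
a_0=22:  p_0=22·1+0=22,  q_0=22·0+1=1
a_1=11:  p_1=11·22+1=243,  q_1=11·1+0=11
→ (243, 11).  Check: 243²=59049, 488·11²=59048, difference 1.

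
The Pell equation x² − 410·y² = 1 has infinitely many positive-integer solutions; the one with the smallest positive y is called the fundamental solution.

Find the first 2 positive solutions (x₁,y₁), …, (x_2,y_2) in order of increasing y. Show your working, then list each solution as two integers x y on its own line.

√410 → a₀=20, period (4,40); ℓ=2 even so k=1
step 0: (20, 1)  from 20·(1,0) + (0,1)
step 1: (81, 4)  from 4·(20,1) + (1,0)
(x₁, y₁) = (81, 4);  81² − 410·4² = 1 ✓
k=2:  x_2 = 81·81+410·4·4 = 13121,  y_2 = 81·4+4·81 = 648

81 4
13121 648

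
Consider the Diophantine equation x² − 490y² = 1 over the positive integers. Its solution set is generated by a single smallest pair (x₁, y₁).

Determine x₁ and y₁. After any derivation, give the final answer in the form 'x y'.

1039681 46968

[22; 7,2,1,4,4,4,1,2,7,44] for √490; ℓ=10 ⇒ convergent index 9
step 0: (22, 1)  from 22·(1,0) + (0,1)
…
step 5: (9607, 434)  from 4·(2280,103) + (487,22)
step 6: (40708, 1839)  from 4·(9607,434) + (2280,103)
…
step 8: (141338, 6385)  from 2·(50315,2273) + (40708,1839)
step 9: (1039681, 46968)  from 7·(141338,6385) + (50315,2273)
→ (1039681, 46968).  Check: 1039681²=1080936581761, 490·46968²=1080936581760, difference 1.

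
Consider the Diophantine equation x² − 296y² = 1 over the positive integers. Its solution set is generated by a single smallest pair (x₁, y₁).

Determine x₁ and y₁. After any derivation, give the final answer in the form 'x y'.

d=296: √d = [17; 4,1,7,1,4,34] (ℓ=6, even), read p_5/q_5
k=0  a_k=17  p_k/q_k = 17/1
k=1  a_k=4  p_k/q_k = 69/4
…
k=3  a_k=7  p_k/q_k = 671/39
k=4  a_k=1  p_k/q_k = 757/44
k=5  a_k=4  p_k/q_k = 3699/215
→ (3699, 215).  Check: 3699²=13682601, 296·215²=13682600, difference 1.

3699 215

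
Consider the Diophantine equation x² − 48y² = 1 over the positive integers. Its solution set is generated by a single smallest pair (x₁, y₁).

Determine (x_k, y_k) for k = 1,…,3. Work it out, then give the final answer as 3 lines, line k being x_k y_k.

d=48: √d = [6; 1,12] (ℓ=2, even), read p_1/q_1
a_0=6:  p_0=6·1+0=6,  q_0=6·0+1=1
a_1=1:  p_1=1·6+1=7,  q_1=1·1+0=1
→ (7, 1).  Check: 7²=49, 48·1²=48, difference 1.
k=2:  x_2 = 7·7+48·1·1 = 97,  y_2 = 7·1+1·7 = 14
k=3:  x_3 = 7·97+48·1·14 = 1351,  y_3 = 7·14+1·97 = 195

7 1
97 14
1351 195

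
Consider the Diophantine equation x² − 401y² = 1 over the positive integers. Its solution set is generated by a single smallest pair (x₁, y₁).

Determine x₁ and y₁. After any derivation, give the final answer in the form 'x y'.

√401 → a₀=20, period (40); ℓ=1 odd so k=1
a_0=20:  p_0=20·1+0=20,  q_0=20·0+1=1
a_1=40:  p_1=40·20+1=801,  q_1=40·1+0=40
(x₁, y₁) = (801, 40);  801² − 401·40² = 1 ✓

801 40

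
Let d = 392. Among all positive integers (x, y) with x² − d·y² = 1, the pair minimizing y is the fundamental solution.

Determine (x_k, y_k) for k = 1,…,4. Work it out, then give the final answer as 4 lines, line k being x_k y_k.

99 5
19601 990
3880899 196015
768398401 38809980

√392 → a₀=19, period (1,3,1,38); ℓ=4 even so k=3
i=0: a=19 ⇒ p=19, q=1
i=1: a=1 ⇒ p=20, q=1
i=2: a=3 ⇒ p=79, q=4
i=3: a=1 ⇒ p=99, q=5
fundamental: x₁=99, y₁=5  (since 9801 − 392·25 = 1)
n=2: (99,5)∘(99,5) = (99·99+392·5·5, 99·5+5·99) = (19601,990)
n=3: (19601,990)∘(99,5) = (99·19601+392·5·990, 99·990+5·19601) = (3880899,196015)
n=4: (3880899,196015)∘(99,5) = (99·3880899+392·5·196015, 99·196015+5·3880899) = (768398401,38809980)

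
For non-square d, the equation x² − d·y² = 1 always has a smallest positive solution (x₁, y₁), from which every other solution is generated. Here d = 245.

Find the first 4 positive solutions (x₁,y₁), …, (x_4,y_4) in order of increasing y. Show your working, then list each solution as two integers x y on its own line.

51841 3312
5374978561 343394784
557288527109761 35603857991376
57780789062419261441 3691479203918451648

√245 = [15; 1,1,1,7,6,7,1,1,1,30, …], period ℓ=10 (even) → k=9
k=0  a_k=15  p_k/q_k = 15/1
k=1  a_k=1  p_k/q_k = 16/1
k=2  a_k=1  p_k/q_k = 31/2
k=3  a_k=1  p_k/q_k = 47/3
k=4  a_k=7  p_k/q_k = 360/23
k=5  a_k=6  p_k/q_k = 2207/141
…
k=7  a_k=1  p_k/q_k = 18016/1151
k=8  a_k=1  p_k/q_k = 33825/2161
k=9  a_k=1  p_k/q_k = 51841/3312
(x₁, y₁) = (51841, 3312);  51841² − 245·3312² = 1 ✓
(51841+3312√245)^2 = 5374978561 + 343394784√245
(51841+3312√245)^3 = 557288527109761 + 35603857991376√245
(51841+3312√245)^4 = 57780789062419261441 + 3691479203918451648√245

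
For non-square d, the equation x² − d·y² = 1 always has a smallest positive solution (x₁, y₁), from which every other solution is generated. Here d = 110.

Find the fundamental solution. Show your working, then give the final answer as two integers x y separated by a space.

21 2

√110 = [10; 2,20, …], period ℓ=2 (even) → k=1
step 0: (10, 1)  from 10·(1,0) + (0,1)
step 1: (21, 2)  from 2·(10,1) + (1,0)
fundamental: x₁=21, y₁=2  (since 441 − 110·4 = 1)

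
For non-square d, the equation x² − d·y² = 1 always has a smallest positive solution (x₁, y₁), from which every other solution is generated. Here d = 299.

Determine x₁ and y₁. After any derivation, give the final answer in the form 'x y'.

415 24

√299 = [17; 3,2,3,34, …], period ℓ=4 (even) → k=3
step 0: (17, 1)  from 17·(1,0) + (0,1)
step 1: (52, 3)  from 3·(17,1) + (1,0)
step 2: (121, 7)  from 2·(52,3) + (17,1)
step 3: (415, 24)  from 3·(121,7) + (52,3)
fundamental: x₁=415, y₁=24  (since 172225 − 299·576 = 1)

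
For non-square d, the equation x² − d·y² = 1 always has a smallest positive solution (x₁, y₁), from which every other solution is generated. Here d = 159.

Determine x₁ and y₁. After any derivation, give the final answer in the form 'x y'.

√159 = [12; 1,1,1,1,3,1,1,1,1,24, …], period ℓ=10 (even) → k=9
a_0=12:  p_0=12·1+0=12,  q_0=12·0+1=1
a_1=1:  p_1=1·12+1=13,  q_1=1·1+0=1
a_2=1:  p_2=1·13+12=25,  q_2=1·1+1=2
a_3=1:  p_3=1·25+13=38,  q_3=1·2+1=3
a_4=1:  p_4=1·38+25=63,  q_4=1·3+2=5
a_5=3:  p_5=3·63+38=227,  q_5=3·5+3=18
a_6=1:  p_6=1·227+63=290,  q_6=1·18+5=23
a_7=1:  p_7=1·290+227=517,  q_7=1·23+18=41
a_8=1:  p_8=1·517+290=807,  q_8=1·41+23=64
a_9=1:  p_9=1·807+517=1324,  q_9=1·64+41=105
(x₁, y₁) = (1324, 105);  1324² − 159·105² = 1 ✓

1324 105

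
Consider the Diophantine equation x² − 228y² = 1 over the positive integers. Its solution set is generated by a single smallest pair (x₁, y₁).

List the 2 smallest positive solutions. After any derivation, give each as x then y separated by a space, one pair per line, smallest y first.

151 10
45601 3020

[15; 10,30] for √228; ℓ=2 ⇒ convergent index 1
a_0=15:  p_0=15·1+0=15,  q_0=15·0+1=1
a_1=10:  p_1=10·15+1=151,  q_1=10·1+0=10
fundamental: x₁=151, y₁=10  (since 22801 − 228·100 = 1)
(151+10√228)^2 = 45601 + 3020√228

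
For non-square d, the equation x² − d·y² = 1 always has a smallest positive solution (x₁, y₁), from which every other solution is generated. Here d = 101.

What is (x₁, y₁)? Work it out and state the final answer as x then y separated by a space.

201 20

[10; 20] for √101; ℓ=1 ⇒ convergent index 1
a_0=10:  p_0=10·1+0=10,  q_0=10·0+1=1
a_1=20:  p_1=20·10+1=201,  q_1=20·1+0=20
(x₁, y₁) = (201, 20);  201² − 101·20² = 1 ✓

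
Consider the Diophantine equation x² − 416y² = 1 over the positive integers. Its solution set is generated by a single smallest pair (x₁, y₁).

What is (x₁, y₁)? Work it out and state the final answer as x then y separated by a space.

√416 = [20; 2,1,1,9,1,1,2,40, …], period ℓ=8 (even) → k=7
step 0: (20, 1)  from 20·(1,0) + (0,1)
step 1: (41, 2)  from 2·(20,1) + (1,0)
…
step 3: (102, 5)  from 1·(61,3) + (41,2)
…
step 5: (1081, 53)  from 1·(979,48) + (102,5)
step 6: (2060, 101)  from 1·(1081,53) + (979,48)
step 7: (5201, 255)  from 2·(2060,101) + (1081,53)
(x₁, y₁) = (5201, 255);  5201² − 416·255² = 1 ✓

5201 255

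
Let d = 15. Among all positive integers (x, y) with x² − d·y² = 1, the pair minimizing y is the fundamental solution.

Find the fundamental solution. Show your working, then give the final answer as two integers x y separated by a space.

4 1

[3; 1,6] for √15; ℓ=2 ⇒ convergent index 1
a_0=3:  p_0=3·1+0=3,  q_0=3·0+1=1
a_1=1:  p_1=1·3+1=4,  q_1=1·1+0=1
→ (4, 1).  Check: 4²=16, 15·1²=15, difference 1.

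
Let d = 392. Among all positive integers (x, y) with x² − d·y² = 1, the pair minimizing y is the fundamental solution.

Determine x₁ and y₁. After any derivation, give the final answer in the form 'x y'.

99 5

√392 → a₀=19, period (1,3,1,38); ℓ=4 even so k=3
step 0: (19, 1)  from 19·(1,0) + (0,1)
…
step 2: (79, 4)  from 3·(20,1) + (19,1)
step 3: (99, 5)  from 1·(79,4) + (20,1)
→ (99, 5).  Check: 99²=9801, 392·5²=9800, difference 1.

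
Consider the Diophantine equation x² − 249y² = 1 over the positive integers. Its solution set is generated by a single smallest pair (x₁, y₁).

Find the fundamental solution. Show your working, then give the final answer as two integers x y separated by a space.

8553815 542076

d=249: √d = [15; 1,3,1,1,5,…,3,1,30] (ℓ=16, even), read p_15/q_15
k=0  a_k=15  p_k/q_k = 15/1
k=1  a_k=1  p_k/q_k = 16/1
…
k=3  a_k=1  p_k/q_k = 79/5
k=4  a_k=1  p_k/q_k = 142/9
…
k=6  a_k=1  p_k/q_k = 931/59
k=7  a_k=3  p_k/q_k = 3582/227
k=8  a_k=10  p_k/q_k = 36751/2329
…
k=10  a_k=1  p_k/q_k = 150586/9543
k=11  a_k=5  p_k/q_k = 866765/54929
k=12  a_k=1  p_k/q_k = 1017351/64472
k=13  a_k=1  p_k/q_k = 1884116/119401
k=14  a_k=3  p_k/q_k = 6669699/422675
k=15  a_k=1  p_k/q_k = 8553815/542076
fundamental: x₁=8553815, y₁=542076  (since 73167751054225 − 249·293846389776 = 1)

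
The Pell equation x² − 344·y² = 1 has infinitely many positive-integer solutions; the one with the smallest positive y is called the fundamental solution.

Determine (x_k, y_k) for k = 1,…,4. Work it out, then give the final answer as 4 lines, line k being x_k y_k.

10405 561
216528049 11674410
4505948689285 242944471539
93768792007492801 5055674441052180

√344 → a₀=18, period (1,1,4,1,3,1,4,1,1,36); ℓ=10 even so k=9
a_0=18:  p_0=18·1+0=18,  q_0=18·0+1=1
…
a_2=1:  p_2=1·19+18=37,  q_2=1·1+1=2
…
a_5=3:  p_5=3·204+167=779,  q_5=3·11+9=42
a_6=1:  p_6=1·779+204=983,  q_6=1·42+11=53
a_7=4:  p_7=4·983+779=4711,  q_7=4·53+42=254
a_8=1:  p_8=1·4711+983=5694,  q_8=1·254+53=307
a_9=1:  p_9=1·5694+4711=10405,  q_9=1·307+254=561
fundamental: x₁=10405, y₁=561  (since 108264025 − 344·314721 = 1)
n=2: (10405,561)∘(10405,561) = (10405·10405+344·561·561, 10405·561+561·10405) = (216528049,11674410)
n=3: (216528049,11674410)∘(10405,561) = (10405·216528049+344·561·11674410, 10405·11674410+561·216528049) = (4505948689285,242944471539)
n=4: (4505948689285,242944471539)∘(10405,561) = (10405·4505948689285+344·561·242944471539, 10405·242944471539+561·4505948689285) = (93768792007492801,5055674441052180)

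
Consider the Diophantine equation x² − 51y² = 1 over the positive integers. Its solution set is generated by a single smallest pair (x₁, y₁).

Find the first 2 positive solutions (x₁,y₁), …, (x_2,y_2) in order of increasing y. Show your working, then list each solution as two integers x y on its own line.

50 7
4999 700

√51 = [7; 7,14, …], period ℓ=2 (even) → k=1
k=0  a_k=7  p_k/q_k = 7/1
k=1  a_k=7  p_k/q_k = 50/7
fundamental: x₁=50, y₁=7  (since 2500 − 51·49 = 1)
(50+7√51)^2 = 4999 + 700√51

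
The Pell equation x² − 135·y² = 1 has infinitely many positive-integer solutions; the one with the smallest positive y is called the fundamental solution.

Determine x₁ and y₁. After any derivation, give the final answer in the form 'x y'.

244 21

√135 = [11; 1,1,1,1,1,1,1,22, …], period ℓ=8 (even) → k=7
a_0=11:  p_0=11·1+0=11,  q_0=11·0+1=1
a_1=1:  p_1=1·11+1=12,  q_1=1·1+0=1
a_2=1:  p_2=1·12+11=23,  q_2=1·1+1=2
…
a_4=1:  p_4=1·35+23=58,  q_4=1·3+2=5
a_5=1:  p_5=1·58+35=93,  q_5=1·5+3=8
a_6=1:  p_6=1·93+58=151,  q_6=1·8+5=13
a_7=1:  p_7=1·151+93=244,  q_7=1·13+8=21
(x₁, y₁) = (244, 21);  244² − 135·21² = 1 ✓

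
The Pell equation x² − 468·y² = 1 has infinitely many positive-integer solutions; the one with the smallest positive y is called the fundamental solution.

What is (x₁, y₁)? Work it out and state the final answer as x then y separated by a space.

√468 → a₀=21, period (1,1,1,2,1,1,1,42); ℓ=8 even so k=7
step 0: (21, 1)  from 21·(1,0) + (0,1)
step 1: (22, 1)  from 1·(21,1) + (1,0)
step 2: (43, 2)  from 1·(22,1) + (21,1)
step 3: (65, 3)  from 1·(43,2) + (22,1)
…
step 6: (411, 19)  from 1·(238,11) + (173,8)
step 7: (649, 30)  from 1·(411,19) + (238,11)
(x₁, y₁) = (649, 30);  649² − 468·30² = 1 ✓

649 30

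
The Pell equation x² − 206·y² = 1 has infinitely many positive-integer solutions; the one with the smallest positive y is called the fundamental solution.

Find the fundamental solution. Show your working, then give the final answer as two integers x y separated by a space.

√206 = [14; 2,1,5,14,5,1,2,28, …], period ℓ=8 (even) → k=7
i=0: a=14 ⇒ p=14, q=1
i=1: a=2 ⇒ p=29, q=2
i=2: a=1 ⇒ p=43, q=3
i=3: a=5 ⇒ p=244, q=17
i=4: a=14 ⇒ p=3459, q=241
…
i=6: a=1 ⇒ p=20998, q=1463
i=7: a=2 ⇒ p=59535, q=4148
(x₁, y₁) = (59535, 4148);  59535² − 206·4148² = 1 ✓

59535 4148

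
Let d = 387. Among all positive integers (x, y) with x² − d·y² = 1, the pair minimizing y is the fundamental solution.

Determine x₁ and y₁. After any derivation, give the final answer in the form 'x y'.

3482 177

[19; 1,2,19,2,1,38] for √387; ℓ=6 ⇒ convergent index 5
i=0: a=19 ⇒ p=19, q=1
i=1: a=1 ⇒ p=20, q=1
i=2: a=2 ⇒ p=59, q=3
…
i=4: a=2 ⇒ p=2341, q=119
i=5: a=1 ⇒ p=3482, q=177
fundamental: x₁=3482, y₁=177  (since 12124324 − 387·31329 = 1)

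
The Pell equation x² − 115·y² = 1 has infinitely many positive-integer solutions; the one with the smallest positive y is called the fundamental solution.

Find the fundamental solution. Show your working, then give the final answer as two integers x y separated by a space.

1126 105

d=115: √d = [10; 1,2,1,1,1,1,1,2,1,20] (ℓ=10, even), read p_9/q_9
k=0  a_k=10  p_k/q_k = 10/1
…
k=5  a_k=1  p_k/q_k = 118/11
…
k=8  a_k=2  p_k/q_k = 815/76
k=9  a_k=1  p_k/q_k = 1126/105
→ (1126, 105).  Check: 1126²=1267876, 115·105²=1267875, difference 1.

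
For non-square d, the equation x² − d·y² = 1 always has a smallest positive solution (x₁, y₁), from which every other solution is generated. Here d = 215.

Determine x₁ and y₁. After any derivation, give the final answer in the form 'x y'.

44 3

[14; 1,1,1,28] for √215; ℓ=4 ⇒ convergent index 3
step 0: (14, 1)  from 14·(1,0) + (0,1)
…
step 2: (29, 2)  from 1·(15,1) + (14,1)
step 3: (44, 3)  from 1·(29,2) + (15,1)
(x₁, y₁) = (44, 3);  44² − 215·3² = 1 ✓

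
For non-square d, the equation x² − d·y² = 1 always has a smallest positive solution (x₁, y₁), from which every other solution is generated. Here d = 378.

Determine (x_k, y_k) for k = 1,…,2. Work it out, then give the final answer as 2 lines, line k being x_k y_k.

d=378: √d = [19; 2,3,1,4,1,3,2,38] (ℓ=8, even), read p_7/q_7
a_0=19:  p_0=19·1+0=19,  q_0=19·0+1=1
a_1=2:  p_1=2·19+1=39,  q_1=2·1+0=2
a_2=3:  p_2=3·39+19=136,  q_2=3·2+1=7
…
a_4=4:  p_4=4·175+136=836,  q_4=4·9+7=43
a_5=1:  p_5=1·836+175=1011,  q_5=1·43+9=52
a_6=3:  p_6=3·1011+836=3869,  q_6=3·52+43=199
a_7=2:  p_7=2·3869+1011=8749,  q_7=2·199+52=450
fundamental: x₁=8749, y₁=450  (since 76545001 − 378·202500 = 1)
n=2: (8749,450)∘(8749,450) = (8749·8749+378·450·450, 8749·450+450·8749) = (153090001,7874100)

8749 450
153090001 7874100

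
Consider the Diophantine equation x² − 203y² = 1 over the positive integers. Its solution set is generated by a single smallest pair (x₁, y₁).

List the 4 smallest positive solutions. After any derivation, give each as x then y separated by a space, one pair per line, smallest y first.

57 4
6497 456
740601 51980
84422017 5925264

√203 → a₀=14, period (4,28); ℓ=2 even so k=1
k=0  a_k=14  p_k/q_k = 14/1
k=1  a_k=4  p_k/q_k = 57/4
→ (57, 4).  Check: 57²=3249, 203·4²=3248, difference 1.
(57+4√203)^2 = 6497 + 456√203
(57+4√203)^3 = 740601 + 51980√203
(57+4√203)^4 = 84422017 + 5925264√203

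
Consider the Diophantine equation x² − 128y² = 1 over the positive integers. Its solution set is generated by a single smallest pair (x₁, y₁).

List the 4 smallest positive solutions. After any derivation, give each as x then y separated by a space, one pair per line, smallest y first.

577 51
665857 58854
768398401 67917465
886731088897 78376695756

√128 → a₀=11, period (3,5,3,22); ℓ=4 even so k=3
k=0  a_k=11  p_k/q_k = 11/1
k=1  a_k=3  p_k/q_k = 34/3
k=2  a_k=5  p_k/q_k = 181/16
k=3  a_k=3  p_k/q_k = 577/51
fundamental: x₁=577, y₁=51  (since 332929 − 128·2601 = 1)
(x_2, y_2) = (577·577 + 128·51·51, 577·51 + 51·577) = (665857, 58854)
(x_3, y_3) = (577·665857 + 128·51·58854, 577·58854 + 51·665857) = (768398401, 67917465)
(x_4, y_4) = (577·768398401 + 128·51·67917465, 577·67917465 + 51·768398401) = (886731088897, 78376695756)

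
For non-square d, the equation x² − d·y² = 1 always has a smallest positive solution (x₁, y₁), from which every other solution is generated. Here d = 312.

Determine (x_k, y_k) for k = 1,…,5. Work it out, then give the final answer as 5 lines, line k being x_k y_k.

53 3
5617 318
595349 33705
63101377 3572412
6688150613 378641967

√312 → a₀=17, period (1,1,1,34); ℓ=4 even so k=3
k=0  a_k=17  p_k/q_k = 17/1
k=1  a_k=1  p_k/q_k = 18/1
k=2  a_k=1  p_k/q_k = 35/2
k=3  a_k=1  p_k/q_k = 53/3
→ (53, 3).  Check: 53²=2809, 312·3²=2808, difference 1.
n=2: (53,3)∘(53,3) = (53·53+312·3·3, 53·3+3·53) = (5617,318)
n=3: (5617,318)∘(53,3) = (53·5617+312·3·318, 53·318+3·5617) = (595349,33705)
n=4: (595349,33705)∘(53,3) = (53·595349+312·3·33705, 53·33705+3·595349) = (63101377,3572412)
n=5: (63101377,3572412)∘(53,3) = (53·63101377+312·3·3572412, 53·3572412+3·63101377) = (6688150613,378641967)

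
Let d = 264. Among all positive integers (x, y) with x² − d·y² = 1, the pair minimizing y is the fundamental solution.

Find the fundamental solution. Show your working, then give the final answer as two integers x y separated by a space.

[16; 4,32] for √264; ℓ=2 ⇒ convergent index 1
step 0: (16, 1)  from 16·(1,0) + (0,1)
step 1: (65, 4)  from 4·(16,1) + (1,0)
fundamental: x₁=65, y₁=4  (since 4225 − 264·16 = 1)

65 4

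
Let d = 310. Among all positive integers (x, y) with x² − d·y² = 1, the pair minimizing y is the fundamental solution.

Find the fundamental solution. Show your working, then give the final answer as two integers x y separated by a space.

√310 → a₀=17, period (1,1,1,1,5,…,1,1,34); ℓ=16 even so k=15
i=0: a=17 ⇒ p=17, q=1
i=1: a=1 ⇒ p=18, q=1
…
i=3: a=1 ⇒ p=53, q=3
…
i=5: a=5 ⇒ p=493, q=28
i=6: a=3 ⇒ p=1567, q=89
i=7: a=1 ⇒ p=2060, q=117
…
i=14: a=1 ⇒ p=515017, q=29251
i=15: a=1 ⇒ p=848719, q=48204
fundamental: x₁=848719, y₁=48204  (since 720323940961 − 310·2323625616 = 1)

848719 48204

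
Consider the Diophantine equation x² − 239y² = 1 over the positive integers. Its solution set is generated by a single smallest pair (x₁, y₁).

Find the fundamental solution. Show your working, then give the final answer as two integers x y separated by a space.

d=239: √d = [15; 2,5,1,2,4,15,4,2,1,5,2,30] (ℓ=12, even), read p_11/q_11
k=0  a_k=15  p_k/q_k = 15/1
k=1  a_k=2  p_k/q_k = 31/2
…
k=3  a_k=1  p_k/q_k = 201/13
…
k=6  a_k=15  p_k/q_k = 37907/2452
k=7  a_k=4  p_k/q_k = 154117/9969
k=8  a_k=2  p_k/q_k = 346141/22390
k=9  a_k=1  p_k/q_k = 500258/32359
k=10  a_k=5  p_k/q_k = 2847431/184185
k=11  a_k=2  p_k/q_k = 6195120/400729
(x₁, y₁) = (6195120, 400729);  6195120² − 239·400729² = 1 ✓

6195120 400729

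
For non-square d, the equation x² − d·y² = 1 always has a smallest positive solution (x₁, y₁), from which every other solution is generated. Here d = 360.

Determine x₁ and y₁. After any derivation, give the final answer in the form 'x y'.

d=360: √d = [18; 1,36] (ℓ=2, even), read p_1/q_1
a_0=18:  p_0=18·1+0=18,  q_0=18·0+1=1
a_1=1:  p_1=1·18+1=19,  q_1=1·1+0=1
fundamental: x₁=19, y₁=1  (since 361 − 360·1 = 1)

19 1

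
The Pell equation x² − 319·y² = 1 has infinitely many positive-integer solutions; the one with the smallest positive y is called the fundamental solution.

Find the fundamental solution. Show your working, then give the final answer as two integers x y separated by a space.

12901780 722361

√319 = [17; 1,6,5,1,4,…,6,1,34, …], period ℓ=14 (even) → k=13
i=0: a=17 ⇒ p=17, q=1
…
i=5: a=4 ⇒ p=3715, q=208
i=6: a=3 ⇒ p=11913, q=667
…
i=11: a=5 ⇒ p=1798881, q=100718
i=12: a=6 ⇒ p=11102899, q=621643
i=13: a=1 ⇒ p=12901780, q=722361
→ (12901780, 722361).  Check: 12901780²=166455927168400, 319·722361²=166455927168399, difference 1.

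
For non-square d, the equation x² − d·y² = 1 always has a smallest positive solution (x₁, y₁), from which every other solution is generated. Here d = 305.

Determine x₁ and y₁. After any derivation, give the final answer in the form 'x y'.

489 28

√305 = [17; 2,6,2,34, …], period ℓ=4 (even) → k=3
i=0: a=17 ⇒ p=17, q=1
i=1: a=2 ⇒ p=35, q=2
i=2: a=6 ⇒ p=227, q=13
i=3: a=2 ⇒ p=489, q=28
→ (489, 28).  Check: 489²=239121, 305·28²=239120, difference 1.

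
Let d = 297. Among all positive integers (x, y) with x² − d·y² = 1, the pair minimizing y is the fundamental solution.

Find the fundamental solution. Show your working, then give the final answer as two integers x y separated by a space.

d=297: √d = [17; 4,3,1,1,2,1,1,3,4,34] (ℓ=10, even), read p_9/q_9
k=0  a_k=17  p_k/q_k = 17/1
k=1  a_k=4  p_k/q_k = 69/4
k=2  a_k=3  p_k/q_k = 224/13
k=3  a_k=1  p_k/q_k = 293/17
k=4  a_k=1  p_k/q_k = 517/30
k=5  a_k=2  p_k/q_k = 1327/77
k=6  a_k=1  p_k/q_k = 1844/107
k=7  a_k=1  p_k/q_k = 3171/184
k=8  a_k=3  p_k/q_k = 11357/659
k=9  a_k=4  p_k/q_k = 48599/2820
fundamental: x₁=48599, y₁=2820  (since 2361862801 − 297·7952400 = 1)

48599 2820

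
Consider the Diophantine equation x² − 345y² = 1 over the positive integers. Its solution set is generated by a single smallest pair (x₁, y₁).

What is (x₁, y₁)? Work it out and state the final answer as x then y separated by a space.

6761 364

√345 = [18; 1,1,2,1,6,1,2,1,1,36, …], period ℓ=10 (even) → k=9
step 0: (18, 1)  from 18·(1,0) + (0,1)
step 1: (19, 1)  from 1·(18,1) + (1,0)
step 2: (37, 2)  from 1·(19,1) + (18,1)
step 3: (93, 5)  from 2·(37,2) + (19,1)
step 4: (130, 7)  from 1·(93,5) + (37,2)
step 5: (873, 47)  from 6·(130,7) + (93,5)
…
step 8: (3882, 209)  from 1·(2879,155) + (1003,54)
step 9: (6761, 364)  from 1·(3882,209) + (2879,155)
fundamental: x₁=6761, y₁=364  (since 45711121 − 345·132496 = 1)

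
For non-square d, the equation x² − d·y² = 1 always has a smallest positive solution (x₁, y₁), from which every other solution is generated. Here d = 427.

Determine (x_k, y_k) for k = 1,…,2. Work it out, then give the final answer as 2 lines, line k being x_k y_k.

d=427: √d = [20; 1,1,1,40] (ℓ=4, even), read p_3/q_3
k=0  a_k=20  p_k/q_k = 20/1
…
k=2  a_k=1  p_k/q_k = 41/2
k=3  a_k=1  p_k/q_k = 62/3
fundamental: x₁=62, y₁=3  (since 3844 − 427·9 = 1)
(62+3√427)^2 = 7687 + 372√427

62 3
7687 372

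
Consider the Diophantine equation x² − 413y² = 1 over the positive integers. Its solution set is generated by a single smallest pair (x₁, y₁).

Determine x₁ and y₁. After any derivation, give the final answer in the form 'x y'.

√413 → a₀=20, period (3,9,1,4,1,9,3,40); ℓ=8 even so k=7
a_0=20:  p_0=20·1+0=20,  q_0=20·0+1=1
a_1=3:  p_1=3·20+1=61,  q_1=3·1+0=3
a_2=9:  p_2=9·61+20=569,  q_2=9·3+1=28
…
a_6=9:  p_6=9·3719+3089=36560,  q_6=9·183+152=1799
a_7=3:  p_7=3·36560+3719=113399,  q_7=3·1799+183=5580
fundamental: x₁=113399, y₁=5580  (since 12859333201 − 413·31136400 = 1)

113399 5580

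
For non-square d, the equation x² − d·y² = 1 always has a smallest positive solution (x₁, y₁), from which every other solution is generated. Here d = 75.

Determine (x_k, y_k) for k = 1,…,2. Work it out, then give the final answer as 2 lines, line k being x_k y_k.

26 3
1351 156

√75 → a₀=8, period (1,1,1,16); ℓ=4 even so k=3
i=0: a=8 ⇒ p=8, q=1
i=1: a=1 ⇒ p=9, q=1
i=2: a=1 ⇒ p=17, q=2
i=3: a=1 ⇒ p=26, q=3
(x₁, y₁) = (26, 3);  26² − 75·3² = 1 ✓
(26+3√75)^2 = 1351 + 156√75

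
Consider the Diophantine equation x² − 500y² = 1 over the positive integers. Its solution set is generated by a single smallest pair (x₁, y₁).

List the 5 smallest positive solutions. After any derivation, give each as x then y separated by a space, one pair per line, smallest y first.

√500 = [22; 2,1,3,2,1,…,1,2,44, …], period ℓ=14 (even) → k=13
step 0: (22, 1)  from 22·(1,0) + (0,1)
…
step 5: (805, 36)  from 1·(559,25) + (246,11)
…
step 7: (14445, 646)  from 10·(1364,61) + (805,36)
step 8: (15809, 707)  from 1·(14445,646) + (1364,61)
…
step 10: (76317, 3413)  from 2·(30254,1353) + (15809,707)
…
step 12: (335522, 15005)  from 1·(259205,11592) + (76317,3413)
step 13: (930249, 41602)  from 2·(335522,15005) + (259205,11592)
fundamental: x₁=930249, y₁=41602  (since 865363202001 − 500·1730726404 = 1)
n=2: (930249,41602)∘(930249,41602) = (930249·930249+500·41602·41602, 930249·41602+41602·930249) = (1730726404001,77400437796)
n=3: (1730726404001,77400437796)∘(930249,41602) = (930249·1730726404001+500·41602·77400437796, 930249·77400437796+41602·1730726404001) = (3220013013190122249,144003359718540806)
n=4: (3220013013190122249,144003359718540806)∘(930249,41602) = (930249·3220013013190122249+500·41602·144003359718540806, 930249·144003359718540806+41602·3220013013190122249) = (5990827771012465337616001,267917962749548332043592)
n=5: (5990827771012465337616001,267917962749548332043592)∘(930249,41602) = (930249·5990827771012465337616001+500·41602·267917962749548332043592, 930249·267917962749548332043592+41602·5990827771012465337616001) = (11145923086309929722690704506249,498460833859465169310720288010)

930249 41602
1730726404001 77400437796
3220013013190122249 144003359718540806
5990827771012465337616001 267917962749548332043592
11145923086309929722690704506249 498460833859465169310720288010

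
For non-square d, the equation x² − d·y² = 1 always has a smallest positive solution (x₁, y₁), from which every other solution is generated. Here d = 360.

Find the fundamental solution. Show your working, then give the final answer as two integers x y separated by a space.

√360 → a₀=18, period (1,36); ℓ=2 even so k=1
a_0=18:  p_0=18·1+0=18,  q_0=18·0+1=1
a_1=1:  p_1=1·18+1=19,  q_1=1·1+0=1
fundamental: x₁=19, y₁=1  (since 361 − 360·1 = 1)

19 1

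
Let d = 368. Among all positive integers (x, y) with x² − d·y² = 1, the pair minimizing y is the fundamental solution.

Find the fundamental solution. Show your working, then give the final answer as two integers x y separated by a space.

√368 → a₀=19, period (5,2,5,38); ℓ=4 even so k=3
a_0=19:  p_0=19·1+0=19,  q_0=19·0+1=1
a_1=5:  p_1=5·19+1=96,  q_1=5·1+0=5
a_2=2:  p_2=2·96+19=211,  q_2=2·5+1=11
a_3=5:  p_3=5·211+96=1151,  q_3=5·11+5=60
(x₁, y₁) = (1151, 60);  1151² − 368·60² = 1 ✓

1151 60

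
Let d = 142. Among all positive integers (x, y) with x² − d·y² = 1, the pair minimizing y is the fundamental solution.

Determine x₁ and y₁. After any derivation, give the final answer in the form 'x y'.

√142 → a₀=11, period (1,10,1,22); ℓ=4 even so k=3
i=0: a=11 ⇒ p=11, q=1
i=1: a=1 ⇒ p=12, q=1
i=2: a=10 ⇒ p=131, q=11
i=3: a=1 ⇒ p=143, q=12
(x₁, y₁) = (143, 12);  143² − 142·12² = 1 ✓

143 12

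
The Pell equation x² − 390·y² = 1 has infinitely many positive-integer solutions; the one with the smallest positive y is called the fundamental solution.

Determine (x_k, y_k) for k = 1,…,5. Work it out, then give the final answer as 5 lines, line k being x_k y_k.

√390 = [19; 1,2,1,38, …], period ℓ=4 (even) → k=3
a_0=19:  p_0=19·1+0=19,  q_0=19·0+1=1
…
a_2=2:  p_2=2·20+19=59,  q_2=2·1+1=3
a_3=1:  p_3=1·59+20=79,  q_3=1·3+1=4
fundamental: x₁=79, y₁=4  (since 6241 − 390·16 = 1)
k=2:  x_2 = 79·79+390·4·4 = 12481,  y_2 = 79·4+4·79 = 632
k=3:  x_3 = 79·12481+390·4·632 = 1971919,  y_3 = 79·632+4·12481 = 99852
k=4:  x_4 = 79·1971919+390·4·99852 = 311550721,  y_4 = 79·99852+4·1971919 = 15775984
k=5:  x_5 = 79·311550721+390·4·15775984 = 49223041999,  y_5 = 79·15775984+4·311550721 = 2492505620

79 4
12481 632
1971919 99852
311550721 15775984
49223041999 2492505620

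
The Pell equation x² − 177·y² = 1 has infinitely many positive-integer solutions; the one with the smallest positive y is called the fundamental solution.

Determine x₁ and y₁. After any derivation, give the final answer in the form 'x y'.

62423 4692

d=177: √d = [13; 3,3,2,8,2,3,3,26] (ℓ=8, even), read p_7/q_7
a_0=13:  p_0=13·1+0=13,  q_0=13·0+1=1
…
a_3=2:  p_3=2·133+40=306,  q_3=2·10+3=23
a_4=8:  p_4=8·306+133=2581,  q_4=8·23+10=194
…
a_6=3:  p_6=3·5468+2581=18985,  q_6=3·411+194=1427
a_7=3:  p_7=3·18985+5468=62423,  q_7=3·1427+411=4692
→ (62423, 4692).  Check: 62423²=3896630929, 177·4692²=3896630928, difference 1.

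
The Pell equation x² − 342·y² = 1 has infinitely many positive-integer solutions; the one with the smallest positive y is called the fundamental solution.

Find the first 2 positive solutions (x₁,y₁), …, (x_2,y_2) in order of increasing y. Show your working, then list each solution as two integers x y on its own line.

√342 = [18; 2,36, …], period ℓ=2 (even) → k=1
a_0=18:  p_0=18·1+0=18,  q_0=18·0+1=1
a_1=2:  p_1=2·18+1=37,  q_1=2·1+0=2
fundamental: x₁=37, y₁=2  (since 1369 − 342·4 = 1)
k=2:  x_2 = 37·37+342·2·2 = 2737,  y_2 = 37·2+2·37 = 148

37 2
2737 148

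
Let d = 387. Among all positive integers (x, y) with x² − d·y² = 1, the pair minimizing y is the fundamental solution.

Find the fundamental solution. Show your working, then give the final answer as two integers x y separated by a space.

√387 → a₀=19, period (1,2,19,2,1,38); ℓ=6 even so k=5
k=0  a_k=19  p_k/q_k = 19/1
k=1  a_k=1  p_k/q_k = 20/1
k=2  a_k=2  p_k/q_k = 59/3
k=3  a_k=19  p_k/q_k = 1141/58
k=4  a_k=2  p_k/q_k = 2341/119
k=5  a_k=1  p_k/q_k = 3482/177
fundamental: x₁=3482, y₁=177  (since 12124324 − 387·31329 = 1)

3482 177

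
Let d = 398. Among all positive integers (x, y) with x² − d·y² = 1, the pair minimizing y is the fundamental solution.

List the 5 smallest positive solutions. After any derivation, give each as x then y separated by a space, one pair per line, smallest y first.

[19; 1,18,1,38] for √398; ℓ=4 ⇒ convergent index 3
step 0: (19, 1)  from 19·(1,0) + (0,1)
…
step 2: (379, 19)  from 18·(20,1) + (19,1)
step 3: (399, 20)  from 1·(379,19) + (20,1)
(x₁, y₁) = (399, 20);  399² − 398·20² = 1 ✓
(x_2, y_2) = (399·399 + 398·20·20, 399·20 + 20·399) = (318401, 15960)
(x_3, y_3) = (399·318401 + 398·20·15960, 399·15960 + 20·318401) = (254083599, 12736060)
(x_4, y_4) = (399·254083599 + 398·20·12736060, 399·12736060 + 20·254083599) = (202758393601, 10163359920)
(x_5, y_5) = (399·202758393601 + 398·20·10163359920, 399·10163359920 + 20·202758393601) = (161800944009999, 8110348480100)

399 20
318401 15960
254083599 12736060
202758393601 10163359920
161800944009999 8110348480100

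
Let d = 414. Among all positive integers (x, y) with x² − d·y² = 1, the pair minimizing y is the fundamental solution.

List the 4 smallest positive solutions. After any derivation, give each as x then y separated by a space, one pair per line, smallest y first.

24335 1196
1184384449 58209320
57643991108495 2833047603204
2805533046066067201 137884426789729360

√414 = [20; 2,1,7,2,7,1,2,40, …], period ℓ=8 (even) → k=7
step 0: (20, 1)  from 20·(1,0) + (0,1)
step 1: (41, 2)  from 2·(20,1) + (1,0)
…
step 3: (468, 23)  from 7·(61,3) + (41,2)
step 4: (997, 49)  from 2·(468,23) + (61,3)
…
step 6: (8444, 415)  from 1·(7447,366) + (997,49)
step 7: (24335, 1196)  from 2·(8444,415) + (7447,366)
fundamental: x₁=24335, y₁=1196  (since 592192225 − 414·1430416 = 1)
k=2:  x_2 = 24335·24335+414·1196·1196 = 1184384449,  y_2 = 24335·1196+1196·24335 = 58209320
k=3:  x_3 = 24335·1184384449+414·1196·58209320 = 57643991108495,  y_3 = 24335·58209320+1196·1184384449 = 2833047603204
k=4:  x_4 = 24335·57643991108495+414·1196·2833047603204 = 2805533046066067201,  y_4 = 24335·2833047603204+1196·57643991108495 = 137884426789729360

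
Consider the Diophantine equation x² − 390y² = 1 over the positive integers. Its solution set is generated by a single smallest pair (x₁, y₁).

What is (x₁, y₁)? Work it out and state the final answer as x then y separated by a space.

√390 = [19; 1,2,1,38, …], period ℓ=4 (even) → k=3
step 0: (19, 1)  from 19·(1,0) + (0,1)
step 1: (20, 1)  from 1·(19,1) + (1,0)
step 2: (59, 3)  from 2·(20,1) + (19,1)
step 3: (79, 4)  from 1·(59,3) + (20,1)
(x₁, y₁) = (79, 4);  79² − 390·4² = 1 ✓

79 4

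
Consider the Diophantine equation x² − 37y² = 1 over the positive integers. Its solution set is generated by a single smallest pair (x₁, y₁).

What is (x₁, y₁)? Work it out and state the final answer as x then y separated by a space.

73 12

d=37: √d = [6; 12] (ℓ=1, odd), read p_1/q_1
i=0: a=6 ⇒ p=6, q=1
i=1: a=12 ⇒ p=73, q=12
fundamental: x₁=73, y₁=12  (since 5329 − 37·144 = 1)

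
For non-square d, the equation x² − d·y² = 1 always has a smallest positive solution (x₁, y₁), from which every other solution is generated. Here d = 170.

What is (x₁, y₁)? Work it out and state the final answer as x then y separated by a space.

√170 → a₀=13, period (26); ℓ=1 odd so k=1
a_0=13:  p_0=13·1+0=13,  q_0=13·0+1=1
a_1=26:  p_1=26·13+1=339,  q_1=26·1+0=26
(x₁, y₁) = (339, 26);  339² − 170·26² = 1 ✓

339 26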